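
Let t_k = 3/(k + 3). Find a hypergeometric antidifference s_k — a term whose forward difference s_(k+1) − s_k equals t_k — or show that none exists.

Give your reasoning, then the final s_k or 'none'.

Step 1: r(k) = (k + 3)/(k + 4).
Factor: A=k + 3; B=k + 4; C=1.
Key eq: (k + 3)·f(k+1) = (k + 3)·f(k) + (1).
Bound: deg f ≤ 0.
Write f(k) = c0. Then LHS − RHS = -1, requiring -1 = 0: contradictory. No certificate.

none (Gosper's algorithm certifies no s_k)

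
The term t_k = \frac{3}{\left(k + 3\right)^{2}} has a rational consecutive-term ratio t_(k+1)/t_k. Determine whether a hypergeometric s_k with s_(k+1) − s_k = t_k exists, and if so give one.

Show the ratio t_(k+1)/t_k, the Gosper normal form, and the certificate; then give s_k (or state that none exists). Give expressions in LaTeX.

Compute t_(k+1)/t_k: get (k + 3)**2/(k + 4)**2.
Factor: A=k**2 + 6*k + 9; B=k**2 + 8*k + 16; C=1.
Set up (k**2 + 6*k + 9)·f(k+1) − (k**2 + 6*k + 9)·f(k) − (1) = 0.
deg f ≤ 0 (via 2,2,0).
Write f(k) = c0. Then LHS − RHS = -1, requiring -1 = 0: contradictory. No certificate.

not Gosper-summable; s_k does not exist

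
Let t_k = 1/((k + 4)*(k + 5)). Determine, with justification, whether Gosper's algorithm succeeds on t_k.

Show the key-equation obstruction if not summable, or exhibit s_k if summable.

Compute t_(k+1)/t_k: get (k + 4)/(k + 6).
So A=k + 4 and B=k + 6, with C=1.
Key eq: (k + 4)·f(k+1) = (k + 5)·f(k) + (1).
d = 1 from the (1,1,0) case.
Match coefficients ⇒ f(k) = k/4.
Then R = B(k−1)f/C = k*(k + 5)/4, so s_k = R(k)·t_k = k/(4*(k + 4)).
s_(k+1) − s_k = 1/(k**2 + 9*k + 20) = t_k.

Yes. s_k = k/(4*(k + 4)).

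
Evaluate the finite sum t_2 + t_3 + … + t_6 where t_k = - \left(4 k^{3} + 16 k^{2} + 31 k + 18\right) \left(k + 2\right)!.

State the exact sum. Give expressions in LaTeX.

Σ = -72212664

r(k) = (4*k**4 + 40*k**3 + 159*k**2 + 294*k + 207)/(4*k**3 + 16*k**2 + 31*k + 18) after simplifying.
A = k + 3, B = 1, C = k**3 + 4*k**2 + 31*k/4 + 9/2.
Set up (k + 3)·f(k+1) − (1)·f(k) − (k**3 + 4*k**2 + 31*k/4 + 9/2) = 0.
d = 2 from the (1,0,3) case.
A polynomial solution: f(k) = (4*k**2 + 3)/4.
Certificate R = B(k−1)f/C = (4*k**2 + 3)/(4*k**3 + 16*k**2 + 31*k + 18) gives s_k = -(4*k**2 + 3)*factorial(k + 2).
s_(k+1) − s_k = -(4*k**3 + 16*k**2 + 31*k + 18)*factorial(k + 2) = t_k.
Sum = s_(7) − s_(2); s_(7) = -72213120, s_(2) = -456 ⇒ -72212664.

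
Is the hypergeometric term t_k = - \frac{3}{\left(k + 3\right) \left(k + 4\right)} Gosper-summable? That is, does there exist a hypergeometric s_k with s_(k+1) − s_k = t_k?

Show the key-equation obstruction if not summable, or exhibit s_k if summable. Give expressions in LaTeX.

t_(k+1)/t_k = (k + 3)/(k + 5).
A = k + 3, B = k + 5, C = 1.
Key eq: (k + 3)·f(k+1) = (k + 4)·f(k) + (1).
From deg A=1, deg B=1, deg C=0: d=1.
Match coefficients ⇒ f(k) = k/3.
R(k) = B(k−1)·f(k)/C(k) = k*(k + 4)/3; s_k = R·t_k = -k/(k + 3).
Check: Δs_k = -3/(k**2 + 7*k + 12). ✓

Yes. s_k = - \frac{k}{k + 3}.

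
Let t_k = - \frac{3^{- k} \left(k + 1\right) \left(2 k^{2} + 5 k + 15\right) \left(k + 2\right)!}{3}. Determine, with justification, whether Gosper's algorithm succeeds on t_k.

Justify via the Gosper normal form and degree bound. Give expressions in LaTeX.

t_(k+1)/t_k = (k + 2)*(k + 3)*(5*k + 2*(k + 1)**2 + 20)/(3*(k + 1)*(2*k**2 + 5*k + 15)).
Gosper form: A/B · C(k+1)/C(k) with A=k/3 + 1, B=1, C=k**3 + 7*k**2/2 + 10*k + 15/2.
Set up (k/3 + 1)·f(k+1) − (1)·f(k) − (k**3 + 7*k**2/2 + 10*k + 15/2) = 0.
deg f ≤ 2 (via 1,0,3).
Coefficient equations give f(k) = 3*(2*k**2 + 3*k + 3)/2.
So s_k = (B(k−1)f/C)·t_k = (3*(2*k**2 + 3*k + 3)/((k + 1)*(2*k**2 + 5*k + 15)))·t_k = -(2*k**2 + 3*k + 3)*factorial(k + 2)/3**k.
Check: Δs_k = -(k + 1)*(2*k**2 + 5*k + 15)*factorial(k + 2)/(3*3**k). ✓

Yes. s_k = - 3^{- k} \left(2 k^{2} + 3 k + 3\right) \left(k + 2\right)!.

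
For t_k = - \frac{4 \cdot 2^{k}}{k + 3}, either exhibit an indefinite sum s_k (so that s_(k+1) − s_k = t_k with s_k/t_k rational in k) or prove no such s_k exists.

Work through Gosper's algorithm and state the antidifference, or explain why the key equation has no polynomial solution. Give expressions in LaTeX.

none (Gosper's algorithm certifies no s_k)

Step 1: r(k) = 2*(k + 3)/(k + 4).
Factor: A=2*k + 6; B=k + 4; C=1.
Set up (2*k + 6)·f(k+1) − (k + 3)·f(k) − (1) = 0.
From deg A=1, deg B=1, deg C=0: d=-1.
d = -1 < 0 ⇒ no nonzero polynomial f; not summable.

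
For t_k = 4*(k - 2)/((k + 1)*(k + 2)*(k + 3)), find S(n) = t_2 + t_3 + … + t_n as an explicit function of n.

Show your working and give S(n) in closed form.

Compute t_(k+1)/t_k: get (k - 1)*(k + 1)/((k - 2)*(k + 4)).
Normal form (A,B,C) = (k + 1, k + 4, k - 2).
Solve (k + 1)·f(k+1) − (k + 3)·f(k) = k - 2.
deg f ≤ 2 (via 1,1,1).
A polynomial solution: f(k) = -k*(k + 7)/4.
R(k) = B(k−1)·f(k)/C(k) = -k*(k + 3)*(k + 7)/(4*(k - 2)); s_k = R·t_k = k*(-k - 7)/((k + 1)*(k + 2)).
Verify: 4*(k - 2)/(k**3 + 6*k**2 + 11*k + 6) matches t_k.
s_(n+1) = (-n**2 - 9*n - 8)/(n**2 + 5*n + 6) and s_(2) = -3/2, so S(n) = (n**2 - 3*n + 2)/(2*(n**2 + 5*n + 6)).

S(n) = (n**2 - 3*n + 2)/(2*(n**2 + 5*n + 6))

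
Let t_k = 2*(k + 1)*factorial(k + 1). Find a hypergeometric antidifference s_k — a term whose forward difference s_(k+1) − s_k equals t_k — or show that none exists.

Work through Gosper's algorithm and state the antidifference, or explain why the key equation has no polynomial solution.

The ratio is (k + 2)**2/(k + 1).
Normal form (A,B,C) = (k + 2, 1, k + 1).
Solve (k + 2)·f(k+1) − (1)·f(k) = k + 1.
Degrees (1,0,1) ⇒ d ≤ 0.
Solve for f: f(k) = 1 (degree 0 ≤ 0).
Then R = B(k−1)f/C = 1/(k + 1), so s_k = R(k)·t_k = 2*factorial(k + 1).
s_(k+1) − s_k = 2*(k + 1)*factorial(k + 1) = t_k.

s_k = 2*factorial(k + 1)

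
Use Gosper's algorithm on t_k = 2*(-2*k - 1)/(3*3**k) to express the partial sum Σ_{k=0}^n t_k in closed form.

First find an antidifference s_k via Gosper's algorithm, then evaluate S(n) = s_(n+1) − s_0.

Step 1: r(k) = (2*k + 3)/(3*(2*k + 1)).
So A=1/3 and B=1, with C=k + 1/2.
Key eq: (1/3)·f(k+1) = (1)·f(k) + (k + 1/2).
d = 1 from the (0,0,1) case.
Solving with deg f ≤ 1: f(k) = -3*(k + 1)/2.
Then R = B(k−1)f/C = -3*(k + 1)/(2*k + 1), so s_k = R(k)·t_k = 2*(k + 1)/3**k.
Check: Δs_k = 2*(-2*k - 1)/(3*3**k). ✓
Evaluate: s_(n+1) = 2*3**(-n - 1)*(n + 2); subtract s_(0) = 2 ⇒ S(n) = 2*(-3*3**n + n + 2)/(3*3**n).

S(n) = 2*(-3*3**n + n + 2)/(3*3**n)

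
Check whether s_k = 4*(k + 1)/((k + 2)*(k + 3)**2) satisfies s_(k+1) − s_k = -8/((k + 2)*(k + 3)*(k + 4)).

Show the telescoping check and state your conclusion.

s_(k+1) = 4*(k + 2)/((k + 3)*(k + 4)**2)
s_(k+1) − s_k = 4*(-(k + 1)*(k + 4)**2 + (k + 2)**2*(k + 3))/((k + 2)*(k + 3)**2*(k + 4)**2)
(s_(k+1) − s_k) − t_k = 8*(3*k + 10)/(k**5 + 16*k**4 + 101*k**3 + 314*k**2 + 480*k + 288)

Invalid: residual 8*(3*k + 10)/(k**5 + 16*k**4 + 101*k**3 + 314*k**2 + 480*k + 288) ≠ 0.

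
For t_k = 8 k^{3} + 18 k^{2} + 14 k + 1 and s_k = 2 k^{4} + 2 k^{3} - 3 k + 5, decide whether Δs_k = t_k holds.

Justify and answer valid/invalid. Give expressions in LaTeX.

s_(k+1) = -3*k + 2*(k + 1)**4 + 2*(k + 1)**3 + 2
s_(k+1) − s_k = 8*k**3 + 18*k**2 + 14*k + 1
(s_(k+1) − s_k) − t_k = 0

Valid — Δs_k = t_k.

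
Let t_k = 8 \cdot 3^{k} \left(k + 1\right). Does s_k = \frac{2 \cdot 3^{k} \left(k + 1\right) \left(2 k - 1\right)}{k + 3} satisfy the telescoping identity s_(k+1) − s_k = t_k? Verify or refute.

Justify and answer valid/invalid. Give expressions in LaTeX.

Invalid: residual \frac{3^{k} \left(- 16 k^{2} - 56 k - 52\right)}{k^{2} + 7 k + 12} ≠ 0.

s_(k+1) = 6*3**k*(k + 2)*(2*k + 1)/(k + 4)
s_(k+1) − s_k = 3**k*(8*k**3 + 48*k**2 + 96*k + 44)/(k**2 + 7*k + 12)
(s_(k+1) − s_k) − t_k = 3**k*(-16*k**2 - 56*k - 52)/(k**2 + 7*k + 12)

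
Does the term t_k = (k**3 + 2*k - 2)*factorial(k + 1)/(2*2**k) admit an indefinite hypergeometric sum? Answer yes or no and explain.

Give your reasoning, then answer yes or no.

Yes. s_k = (k**2 - 2*k - 1)*factorial(k + 1)/2**k.

The ratio is (k + 2)*(2*k + (k + 1)**3)/(2*(k**3 + 2*k - 2)).
Factor: A=k/2 + 1; B=1; C=k**3 + 2*k - 2.
Solve (k/2 + 1)·f(k+1) − (1)·f(k) = k**3 + 2*k - 2.
Bound: deg f ≤ 2.
Coefficient equations give f(k) = 2*(k**2 - 2*k - 1).
So s_k = (B(k−1)f/C)·t_k = (2*(k**2 - 2*k - 1)/(k**3 + 2*k - 2))·t_k = (k**2 - 2*k - 1)*factorial(k + 1)/2**k.
Verify: (k**3 + 2*k - 2)*factorial(k + 1)/(2*2**k) matches t_k.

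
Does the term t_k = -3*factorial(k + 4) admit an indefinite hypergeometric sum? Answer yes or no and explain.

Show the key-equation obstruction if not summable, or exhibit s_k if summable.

No; the degree bound rules out any f.

The ratio is k + 5.
Factor: A=k + 5; B=1; C=1.
Solve (k + 5)·f(k+1) − (1)·f(k) = 1.
Degrees (1,0,0) ⇒ d ≤ -1.
Negative degree bound (-1): no f exists, t_k not Gosper-summable.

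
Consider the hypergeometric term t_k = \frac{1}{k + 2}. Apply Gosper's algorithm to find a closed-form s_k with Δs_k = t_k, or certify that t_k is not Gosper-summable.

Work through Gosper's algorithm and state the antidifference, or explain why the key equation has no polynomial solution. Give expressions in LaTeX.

The ratio is (k + 2)/(k + 3).
A = k + 2, B = k + 3, C = 1.
f must satisfy (k + 2)·f(k+1) − (k + 2)·f(k) = 1.
d = 0 from the (1,1,0) case.
Write f(k) = c0. Then LHS − RHS = -1, requiring -1 = 0: contradictory. No certificate.

no hypergeometric antidifference exists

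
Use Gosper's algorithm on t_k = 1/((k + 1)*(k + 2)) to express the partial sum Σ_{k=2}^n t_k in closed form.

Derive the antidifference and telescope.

t_(k+1)/t_k = (k + 1)/(k + 3).
Factor: A=k + 1; B=k + 3; C=1.
Need (k + 1)·f(k+1) − (k + 2)·f(k) = 1.
Bound: deg f ≤ 1.
Match coefficients ⇒ f(k) = k.
Get s_k = R·t_k = k/(k + 1) with R(k) = B(k−1)f(k)/C(k) = k*(k + 2).
Δs = 1/(k**2 + 3*k + 2), as required.
s_(n+1) = (n + 1)/(n + 2) and s_(2) = 2/3, so S(n) = (n - 1)/(3*(n + 2)).

S(n) = (n - 1)/(3*(n + 2))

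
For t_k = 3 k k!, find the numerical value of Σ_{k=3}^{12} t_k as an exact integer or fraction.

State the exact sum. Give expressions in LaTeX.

Compute t_(k+1)/t_k: get (k + 1)**2/k.
So A=k + 1 and B=1, with C=k.
Key eq: (k + 1)·f(k+1) = (1)·f(k) + (k).
d = 0 from the (1,0,1) case.
Match coefficients ⇒ f(k) = 1.
So s_k = (B(k−1)f/C)·t_k = (1/k)·t_k = 3*factorial(k).
s_(k+1) − s_k = 3*k*factorial(k) = t_k.
Telescoping: Σ = s_(13) − s_(3) = 18681062400 − (18) = 18681062382.

Σ = 18681062382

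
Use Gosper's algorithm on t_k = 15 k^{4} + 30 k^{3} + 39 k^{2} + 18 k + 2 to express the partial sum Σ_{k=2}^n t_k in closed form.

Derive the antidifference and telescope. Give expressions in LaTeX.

t_(k+1)/t_k = (15*k**4 + 90*k**3 + 219*k**2 + 246*k + 104)/(15*k**4 + 30*k**3 + 39*k**2 + 18*k + 2).
Take A(k)=1, B(k)=1, C(k)=k**4 + 2*k**3 + 13*k**2/5 + 6*k/5 + 2/15.
f must satisfy (1)·f(k+1) − (1)·f(k) = k**4 + 2*k**3 + 13*k**2/5 + 6*k/5 + 2/15.
From deg A=0, deg B=0, deg C=4: d=5.
A polynomial solution: f(k) = k*(3*k**4 + 3*k**2 - 3*k - 1)/15.
Get s_k = R·t_k = k*(3*k**4 + 3*k**2 - 3*k - 1) with R(k) = B(k−1)f(k)/C(k) = k*(3*k**4 + 3*k**2 - 3*k - 1)/(15*k**4 + 30*k**3 + 39*k**2 + 18*k + 2).
Verify: 15*k**4 + 30*k**3 + 39*k**2 + 18*k + 2 matches t_k.
Telescope: S(n) = s_(n+1) − s_(2) = 3*n**5 + 15*n**4 + 33*n**3 + 36*n**2 + 17*n + 2 − (106) = 3*n**5 + 15*n**4 + 33*n**3 + 36*n**2 + 17*n - 104.

S(n) = 3 n^{5} + 15 n^{4} + 33 n^{3} + 36 n^{2} + 17 n - 104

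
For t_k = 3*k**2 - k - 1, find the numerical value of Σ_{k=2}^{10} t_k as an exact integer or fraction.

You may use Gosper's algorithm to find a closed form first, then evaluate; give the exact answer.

r(k) = (k - 3*(k + 1)**2 + 2)/(-3*k**2 + k + 1) after simplifying.
Gosper form: A/B · C(k+1)/C(k) with A=1, B=1, C=k**2 - k/3 - 1/3.
Solve (1)·f(k+1) − (1)·f(k) = k**2 - k/3 - 1/3.
d = 3 from the (0,0,2) case.
A polynomial solution: f(k) = k**2*(k - 2)/3.
Get s_k = R·t_k = k**2*(k - 2) with R(k) = B(k−1)f(k)/C(k) = k**2*(k - 2)/(3*k**2 - k - 1).
Check: Δs_k = 3*k**2 - k - 1. ✓
Σ_(k=2)^(10) t_k = s_(11) − s_(2) = 1089 − (0) = 1089.

Σ = 1089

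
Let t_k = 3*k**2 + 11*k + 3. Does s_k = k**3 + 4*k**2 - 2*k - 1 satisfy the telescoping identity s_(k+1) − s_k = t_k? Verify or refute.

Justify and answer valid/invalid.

valid (s_(k+1) − s_k reduces to t_k)

s_(k+1) = k**3 + 7*k**2 + 9*k + 2
s_(k+1) − s_k = 3*k**2 + 11*k + 3
(s_(k+1) − s_k) − t_k = 0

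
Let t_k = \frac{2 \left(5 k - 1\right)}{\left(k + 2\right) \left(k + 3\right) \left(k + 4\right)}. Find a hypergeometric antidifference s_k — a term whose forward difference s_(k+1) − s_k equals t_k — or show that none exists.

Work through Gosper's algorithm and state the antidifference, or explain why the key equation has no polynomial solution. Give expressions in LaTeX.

s_k = \frac{k \left(3 k - 5\right)}{2 \left(k + 2\right) \left(k + 3\right)}

Compute t_(k+1)/t_k: get (k + 2)*(5*k + 4)/((k + 5)*(5*k - 1)).
So A=k + 2 and B=k + 5, with C=k - 1/5.
f must satisfy (k + 2)·f(k+1) − (k + 4)·f(k) = k - 1/5.
d = 2 from the (1,1,1) case.
Solving with deg f ≤ 2: f(k) = k*(3*k - 5)/20.
Certificate R = B(k−1)f/C = k*(k + 4)*(3*k - 5)/(4*(5*k - 1)) gives s_k = k*(3*k - 5)/(2*(k + 2)*(k + 3)).
Δs = 2*(5*k - 1)/(k**3 + 9*k**2 + 26*k + 24), as required.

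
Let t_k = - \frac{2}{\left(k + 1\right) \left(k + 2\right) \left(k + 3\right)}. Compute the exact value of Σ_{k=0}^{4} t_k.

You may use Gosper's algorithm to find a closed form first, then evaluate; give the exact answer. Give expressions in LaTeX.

Compute t_(k+1)/t_k: get (k + 1)/(k + 4).
A = k + 1, B = k + 4, C = 1.
f must satisfy (k + 1)·f(k+1) − (k + 3)·f(k) = 1.
d = 2 from the (1,1,0) case.
Solving with deg f ≤ 2: f(k) = k*(k + 3)/4.
So s_k = (B(k−1)f/C)·t_k = (k*(k + 3)**2/4)·t_k = k*(-k - 3)/(2*(k + 1)*(k + 2)).
Verify: -2/(k**3 + 6*k**2 + 11*k + 6) matches t_k.
Sum = s_(5) − s_(0); s_(5) = -10/21, s_(0) = 0 ⇒ -10/21.

Σ = -10/21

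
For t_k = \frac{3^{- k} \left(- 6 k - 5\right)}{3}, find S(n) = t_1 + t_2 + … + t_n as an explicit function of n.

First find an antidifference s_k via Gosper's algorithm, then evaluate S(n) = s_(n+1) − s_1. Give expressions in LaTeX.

Step 1: r(k) = (6*k + 11)/(3*(6*k + 5)).
Factor: A=1/3; B=1; C=k + 5/6.
Key eq: (1/3)·f(k+1) = (1)·f(k) + (k + 5/6).
From deg A=0, deg B=0, deg C=1: d=1.
Match coefficients ⇒ f(k) = -(3*k + 4)/2.
Get s_k = R·t_k = (3*k + 4)/3**k with R(k) = B(k−1)f(k)/C(k) = -3*(3*k + 4)/(6*k + 5).
Δs = (-6*k - 5)/(3*3**k), as required.
Telescope: S(n) = s_(n+1) − s_(1) = 3**(-n - 1)*(3*n + 7) − (7/3) = 3**(-n - 1)*(-7*3**n + 3*n + 7).

S(n) = 3^{- n - 1} \left(- 7 \cdot 3^{n} + 3 n + 7\right)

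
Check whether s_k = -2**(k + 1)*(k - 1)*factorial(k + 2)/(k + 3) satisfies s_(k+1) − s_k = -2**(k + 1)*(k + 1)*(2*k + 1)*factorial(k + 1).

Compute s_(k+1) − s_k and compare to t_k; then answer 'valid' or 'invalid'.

s_(k+1) = -2**(k + 2)*k*factorial(k + 3)/(k + 4)
s_(k+1) − s_k = -2**(k + 1)*(2*k**3 + 11*k**2 + 15*k + 4)*factorial(k + 2)/((k + 3)*(k + 4))
(s_(k+1) − s_k) − t_k = 2**(k + 1)*(2*k**3 + 9*k**2 + 9*k + 4)*factorial(k + 1)/((k + 3)*(k + 4))

Invalid: residual 2**(k + 1)*(2*k**3 + 9*k**2 + 9*k + 4)*factorial(k + 1)/((k + 3)*(k + 4)) ≠ 0.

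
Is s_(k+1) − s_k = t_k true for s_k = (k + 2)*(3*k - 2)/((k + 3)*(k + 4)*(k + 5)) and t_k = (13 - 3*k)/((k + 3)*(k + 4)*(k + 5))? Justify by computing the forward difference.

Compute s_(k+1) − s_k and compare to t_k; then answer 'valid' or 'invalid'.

s_(k+1) = (k + 3)*(3*k + 1)/((k + 4)*(k + 5)*(k + 6))
s_(k+1) − s_k = (-3*k**2 + 13*k + 33)/(k**4 + 18*k**3 + 119*k**2 + 342*k + 360)
(s_(k+1) − s_k) − t_k = 9*(2*k - 5)/(k**4 + 18*k**3 + 119*k**2 + 342*k + 360)

Invalid: residual 9*(2*k - 5)/(k**4 + 18*k**3 + 119*k**2 + 342*k + 360) ≠ 0.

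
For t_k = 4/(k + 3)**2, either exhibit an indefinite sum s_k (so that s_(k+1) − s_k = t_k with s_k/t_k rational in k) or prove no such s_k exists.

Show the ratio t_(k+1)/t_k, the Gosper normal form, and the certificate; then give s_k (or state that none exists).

no hypergeometric antidifference exists

The ratio is (k + 3)**2/(k + 4)**2.
A = k**2 + 6*k + 9, B = k**2 + 8*k + 16, C = 1.
Key eq: (k**2 + 6*k + 9)·f(k+1) = (k**2 + 6*k + 9)·f(k) + (1).
From deg A=2, deg B=2, deg C=0: d=0.
Write f(k) = c0. Then LHS − RHS = -1, requiring -1 = 0: contradictory. No certificate.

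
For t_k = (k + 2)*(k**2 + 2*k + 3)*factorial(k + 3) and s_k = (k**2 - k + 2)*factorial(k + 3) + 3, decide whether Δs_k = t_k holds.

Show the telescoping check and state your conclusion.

valid (s_(k+1) − s_k reduces to t_k)

s_(k+1) = (-k + (k + 1)**2 + 1)*factorial(k + 4) + 3
s_(k+1) − s_k = (k + 2)*(k**2 + 2*k + 3)*factorial(k + 3)
(s_(k+1) − s_k) − t_k = 0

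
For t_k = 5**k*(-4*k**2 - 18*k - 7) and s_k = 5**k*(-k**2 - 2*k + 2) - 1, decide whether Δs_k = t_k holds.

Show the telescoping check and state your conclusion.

s_(k+1) = -5*5**k*(2*k + (k + 1)**2) - 1
s_(k+1) − s_k = 5**k*(-4*k**2 - 18*k - 7)
(s_(k+1) − s_k) − t_k = 0

Valid — Δs_k = t_k.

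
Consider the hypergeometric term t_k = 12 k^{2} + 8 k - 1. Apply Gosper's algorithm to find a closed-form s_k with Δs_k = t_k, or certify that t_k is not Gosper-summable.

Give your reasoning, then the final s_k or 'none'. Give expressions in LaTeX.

t_(k+1)/t_k = (12*k**2 + 32*k + 19)/(12*k**2 + 8*k - 1).
So A=1 and B=1, with C=k**2 + 2*k/3 - 1/12.
Solve (1)·f(k+1) − (1)·f(k) = k**2 + 2*k/3 - 1/12.
Bound: deg f ≤ 3.
Solving with deg f ≤ 3: f(k) = k*(4*k**2 - 2*k - 3)/12.
So s_k = (B(k−1)f/C)·t_k = (k*(4*k**2 - 2*k - 3)/(12*k**2 + 8*k - 1))·t_k = k*(4*k**2 - 2*k - 3).
Verify: 12*k**2 + 8*k - 1 matches t_k.

s_k = k \left(4 k^{2} - 2 k - 3\right)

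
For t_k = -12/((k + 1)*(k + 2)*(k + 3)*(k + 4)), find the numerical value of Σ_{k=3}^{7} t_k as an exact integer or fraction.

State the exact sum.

Σ = -29/990

Compute t_(k+1)/t_k: get (k + 1)/(k + 5).
Normal form (A,B,C) = (k + 1, k + 5, 1).
Set up (k + 1)·f(k+1) − (k + 4)·f(k) − (1) = 0.
deg f ≤ 3 (via 1,1,0).
Solve for f: f(k) = k*(k**2 + 6*k + 11)/18 (degree 3 ≤ 3).
So s_k = (B(k−1)f/C)·t_k = (k*(k + 4)*(k**2 + 6*k + 11)/18)·t_k = 2*k*(-k**2 - 6*k - 11)/(3*(k + 1)*(k + 2)*(k + 3)).
Check: Δs_k = -12/(k**4 + 10*k**3 + 35*k**2 + 50*k + 24). ✓
Telescoping: Σ = s_(8) − s_(3) = -328/495 − (-19/30) = -29/990.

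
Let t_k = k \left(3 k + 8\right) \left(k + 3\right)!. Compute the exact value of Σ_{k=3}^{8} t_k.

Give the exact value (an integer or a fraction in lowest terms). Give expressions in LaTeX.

Σ = 11017033200

The ratio is (k + 1)*(k + 4)*(3*k + 11)/(k*(3*k + 8)).
Take A(k)=k + 4, B(k)=1, C(k)=k**2 + 8*k/3.
Key eq: (k + 4)·f(k+1) = (1)·f(k) + (k**2 + 8*k/3).
From deg A=1, deg B=0, deg C=2: d=1.
Match coefficients ⇒ f(k) = (3*k - 4)/3.
Then R = B(k−1)f/C = (3*k - 4)/(k*(3*k + 8)), so s_k = R(k)·t_k = (3*k - 4)*factorial(k + 3).
s_(k+1) − s_k = k*(3*k + 8)*factorial(k + 3) = t_k.
Telescoping: Σ = s_(9) − s_(3) = 11017036800 − (3600) = 11017033200.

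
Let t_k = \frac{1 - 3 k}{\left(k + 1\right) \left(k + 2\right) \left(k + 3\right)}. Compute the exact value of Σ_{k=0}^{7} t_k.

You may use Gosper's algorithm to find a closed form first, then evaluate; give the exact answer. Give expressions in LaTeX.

The ratio is (k + 1)*(3*k + 2)/((k + 4)*(3*k - 1)).
Gosper form: A/B · C(k+1)/C(k) with A=k + 1, B=k + 4, C=k - 1/3.
f must satisfy (k + 1)·f(k+1) − (k + 3)·f(k) = k - 1/3.
Degrees (1,1,1) ⇒ d ≤ 2.
Match coefficients ⇒ f(k) = k*(k - 3)/6.
Certificate R = B(k−1)f/C = k*(k - 3)*(k + 3)/(2*(3*k - 1)) gives s_k = k*(3 - k)/(2*(k + 1)*(k + 2)).
s_(k+1) − s_k = (1 - 3*k)/(k**3 + 6*k**2 + 11*k + 6) = t_k.
Σ_(k=0)^(7) t_k = s_(8) − s_(0) = -2/9 − (0) = -2/9.

Σ = -2/9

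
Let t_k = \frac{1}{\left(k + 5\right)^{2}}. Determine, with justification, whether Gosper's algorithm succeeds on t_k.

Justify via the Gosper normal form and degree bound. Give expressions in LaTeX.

No — the linear system for f has no solution.

Compute t_(k+1)/t_k: get (k + 5)**2/(k + 6)**2.
So A=k**2 + 10*k + 25 and B=k**2 + 12*k + 36, with C=1.
Key eq: (k**2 + 10*k + 25)·f(k+1) = (k**2 + 10*k + 25)·f(k) + (1).
Bound: deg f ≤ 0.
f = c0 ⇒ A·f(k+1) − B(k−1)·f(k) − C = -1. The system {-1 = 0} is inconsistent; no antidifference.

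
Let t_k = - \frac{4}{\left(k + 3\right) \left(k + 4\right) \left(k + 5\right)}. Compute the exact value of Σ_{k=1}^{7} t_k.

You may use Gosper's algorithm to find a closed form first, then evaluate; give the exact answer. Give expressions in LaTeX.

Σ = -14/165

The ratio is (k + 3)/(k + 6).
A = k + 3, B = k + 6, C = 1.
Solve (k + 3)·f(k+1) − (k + 5)·f(k) = 1.
Degrees (1,1,0) ⇒ d ≤ 2.
Solving with deg f ≤ 2: f(k) = k*(k + 7)/24.
Certificate R = B(k−1)f/C = k*(k + 5)*(k + 7)/24 gives s_k = k*(-k - 7)/(6*(k + 3)*(k + 4)).
Check: Δs_k = -4/(k**3 + 12*k**2 + 47*k + 60). ✓
Evaluate s at k=8 and k=1: -5/33 and -1/15; difference -14/165.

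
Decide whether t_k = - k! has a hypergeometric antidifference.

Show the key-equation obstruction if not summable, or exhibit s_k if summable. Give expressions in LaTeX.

No; the degree bound rules out any f.

Compute t_(k+1)/t_k: get k + 1.
So A=k + 1 and B=1, with C=1.
f must satisfy (k + 1)·f(k+1) − (1)·f(k) = 1.
Degrees (1,0,0) ⇒ d ≤ -1.
d = -1 < 0 ⇒ no nonzero polynomial f; not summable.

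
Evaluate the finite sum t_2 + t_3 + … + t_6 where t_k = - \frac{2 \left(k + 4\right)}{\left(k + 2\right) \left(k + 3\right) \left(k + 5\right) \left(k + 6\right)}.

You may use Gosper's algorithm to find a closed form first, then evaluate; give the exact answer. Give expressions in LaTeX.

Σ = -5/189

Step 1: r(k) = (k + 2)*(k + 5)**2/((k + 4)**2*(k + 7)).
Factor: A=k + 2; B=k + 7; C=k**2 + 8*k + 16.
Set up (k + 2)·f(k+1) − (k + 6)·f(k) − (k**2 + 8*k + 16) = 0.
Degrees (1,1,2) ⇒ d ≤ 4.
Coefficient equations give f(k) = k*(k + 3)*(k + 4)*(k + 7)/20.
R(k) = B(k−1)·f(k)/C(k) = k*(k + 3)*(k + 6)*(k + 7)/(20*(k + 4)); s_k = R·t_k = k*(-k - 7)/(10*(k**2 + 7*k + 10)).
s_(k+1) − s_k = 2*(-k - 4)/(k**4 + 16*k**3 + 91*k**2 + 216*k + 180) = t_k.
Sum = s_(7) − s_(2); s_(7) = -49/540, s_(2) = -9/140 ⇒ -5/189.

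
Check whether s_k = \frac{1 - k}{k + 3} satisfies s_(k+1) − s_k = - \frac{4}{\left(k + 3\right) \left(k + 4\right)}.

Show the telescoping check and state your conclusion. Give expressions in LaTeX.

valid (s_(k+1) − s_k reduces to t_k)

s_(k+1) = -k/(k + 4)
s_(k+1) − s_k = -4/(k**2 + 7*k + 12)
(s_(k+1) − s_k) − t_k = 0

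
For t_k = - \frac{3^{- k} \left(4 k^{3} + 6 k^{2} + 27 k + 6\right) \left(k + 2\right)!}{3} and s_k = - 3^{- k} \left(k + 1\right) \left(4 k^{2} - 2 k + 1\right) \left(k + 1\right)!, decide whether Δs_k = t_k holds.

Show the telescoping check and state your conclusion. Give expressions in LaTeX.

s_(k+1) = -(k + 2)*(4*k**2 + 6*k + 3)*factorial(k + 2)/(3*3**k)
s_(k+1) − s_k = -(4*k**4 + 10*k**3 + 37*k**2 + 39*k + 9)*factorial(k + 1)/(3*3**k)
(s_(k+1) − s_k) − t_k = (4*k**3 + 2*k**2 + 21*k + 3)*factorial(k + 1)/(3*3**k)

Invalid: residual \frac{3^{- k} \left(4 k^{3} + 2 k^{2} + 21 k + 3\right) \left(k + 1\right)!}{3} ≠ 0.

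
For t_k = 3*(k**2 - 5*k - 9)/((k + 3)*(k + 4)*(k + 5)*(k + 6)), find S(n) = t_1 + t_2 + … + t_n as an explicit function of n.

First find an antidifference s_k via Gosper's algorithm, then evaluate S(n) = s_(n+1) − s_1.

S(n) = n*(n**2 - 105*n - 286)/(40*(n**3 + 15*n**2 + 74*n + 120))

t_(k+1)/t_k = (k**3 - 22*k - 39)/(k**3 + 2*k**2 - 44*k - 63).
Factor: A=k + 3; B=k + 7; C=k**2 - 5*k - 9.
Solve (k + 3)·f(k+1) − (k + 6)·f(k) = k**2 - 5*k - 9.
d = 3 from the (1,1,2) case.
Coefficient equations give f(k) = -k*(k**2 + 72*k + 107)/60.
Certificate R = B(k−1)f/C = -k*(k + 6)*(k**2 + 72*k + 107)/(60*(k**2 - 5*k - 9)) gives s_k = k*(-k**2 - 72*k - 107)/(20*(k + 3)*(k + 4)*(k + 5)).
Δs = 3*(k**2 - 5*k - 9)/(k**4 + 18*k**3 + 119*k**2 + 342*k + 360), as required.
s_(n+1) = (-n**3 - 75*n**2 - 254*n - 180)/(20*(n**3 + 15*n**2 + 74*n + 120)) and s_(1) = -3/40, so S(n) = n*(n**2 - 105*n - 286)/(40*(n**3 + 15*n**2 + 74*n + 120)).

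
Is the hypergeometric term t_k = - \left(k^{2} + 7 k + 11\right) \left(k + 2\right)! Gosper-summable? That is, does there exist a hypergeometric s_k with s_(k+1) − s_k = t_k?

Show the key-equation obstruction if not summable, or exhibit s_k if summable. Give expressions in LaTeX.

Yes. s_k = - \left(k + 4\right) \left(k + 2\right)!.

r(k) = (k + 3)*(7*k + (k + 1)**2 + 18)/(k**2 + 7*k + 11) after simplifying.
A = k + 3, B = 1, C = k**2 + 7*k + 11.
Solve (k + 3)·f(k+1) − (1)·f(k) = k**2 + 7*k + 11.
deg f ≤ 1 (via 1,0,2).
Match coefficients ⇒ f(k) = k + 4.
R(k) = B(k−1)·f(k)/C(k) = (k + 4)/(k**2 + 7*k + 11); s_k = R·t_k = -(k + 4)*factorial(k + 2).
Check: Δs_k = -(k**2 + 7*k + 11)*factorial(k + 2). ✓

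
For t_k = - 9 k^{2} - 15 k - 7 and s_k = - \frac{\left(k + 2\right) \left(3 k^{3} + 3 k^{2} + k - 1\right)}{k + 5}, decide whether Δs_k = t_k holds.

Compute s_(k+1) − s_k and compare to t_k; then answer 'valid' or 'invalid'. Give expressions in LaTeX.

s_(k+1) = -(k + 3)*(k + 3*(k + 1)**3 + 3*(k + 1)**2)/(k + 6)
s_(k+1) − s_k = (-9*k**4 - 96*k**3 - 271*k**2 - 284*k - 102)/(k**2 + 11*k + 30)
(s_(k+1) − s_k) − t_k = 9*(2*k**3 + 19*k**2 + 27*k + 12)/(k**2 + 11*k + 30)

Invalid: residual \frac{9 \left(2 k^{3} + 19 k^{2} + 27 k + 12\right)}{k^{2} + 11 k + 30} ≠ 0.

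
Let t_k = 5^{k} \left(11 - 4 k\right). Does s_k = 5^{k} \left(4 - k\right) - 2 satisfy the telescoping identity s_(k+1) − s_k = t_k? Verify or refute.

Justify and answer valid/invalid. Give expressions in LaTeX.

Valid — Δs_k = t_k.

s_(k+1) = 5**(k + 1)*(3 - k) - 2
s_(k+1) − s_k = 5**k*(11 - 4*k)
(s_(k+1) − s_k) − t_k = 0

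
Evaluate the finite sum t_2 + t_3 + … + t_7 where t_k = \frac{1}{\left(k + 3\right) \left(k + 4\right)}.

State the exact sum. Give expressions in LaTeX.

Σ = 6/55

Step 1: r(k) = (k + 3)/(k + 5).
Normal form (A,B,C) = (k + 3, k + 5, 1).
Need (k + 3)·f(k+1) − (k + 4)·f(k) = 1.
Bound: deg f ≤ 1.
Solving with deg f ≤ 1: f(k) = k/3.
Then R = B(k−1)f/C = k*(k + 4)/3, so s_k = R(k)·t_k = k/(3*(k + 3)).
s_(k+1) − s_k = 1/(k**2 + 7*k + 12) = t_k.
Evaluate s at k=8 and k=2: 8/33 and 2/15; difference 6/55.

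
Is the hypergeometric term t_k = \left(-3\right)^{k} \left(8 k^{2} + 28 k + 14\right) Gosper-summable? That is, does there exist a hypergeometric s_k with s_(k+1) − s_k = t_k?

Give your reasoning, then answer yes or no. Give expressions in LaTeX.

Yes. s_k = \left(-3\right)^{k} \left(- 2 k^{2} - 4 k + 1\right).

t_(k+1)/t_k = 3*(-4*k**2 - 22*k - 25)/(4*k**2 + 14*k + 7).
So A=-3 and B=1, with C=k**2 + 7*k/2 + 7/4.
Solve (-3)·f(k+1) − (1)·f(k) = k**2 + 7*k/2 + 7/4.
deg f ≤ 2 (via 0,0,2).
Match coefficients ⇒ f(k) = -(2*k**2 + 4*k - 1)/8.
Certificate R = B(k−1)f/C = -(2*k**2 + 4*k - 1)/(2*(4*k**2 + 14*k + 7)) gives s_k = (-3)**k*(-2*k**2 - 4*k + 1).
Δs = (-3)**k*(8*k**2 + 28*k + 14), as required.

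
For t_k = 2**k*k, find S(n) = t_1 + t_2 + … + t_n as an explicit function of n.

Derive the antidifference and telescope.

Step 1: r(k) = 2 + 2/k.
So A=2 and B=1, with C=k.
f must satisfy (2)·f(k+1) − (1)·f(k) = k.
From deg A=0, deg B=0, deg C=1: d=1.
Solve for f: f(k) = k - 2 (degree 1 ≤ 1).
Get s_k = R·t_k = 2**k*(k - 2) with R(k) = B(k−1)f(k)/C(k) = (k - 2)/k.
s_(k+1) − s_k = 2**k*k = t_k.
Telescope: S(n) = s_(n+1) − s_(1) = 2**(n + 1)*(n - 1) − (-2) = 2*2**n*n - 2*2**n + 2.

S(n) = 2*2**n*n - 2*2**n + 2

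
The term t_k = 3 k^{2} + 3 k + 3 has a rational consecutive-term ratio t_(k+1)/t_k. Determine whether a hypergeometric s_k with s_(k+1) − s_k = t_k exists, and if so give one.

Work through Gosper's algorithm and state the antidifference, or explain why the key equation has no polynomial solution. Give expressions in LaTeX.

The ratio is (k + (k + 1)**2 + 2)/(k**2 + k + 1).
A = 1, B = 1, C = k**2 + k + 1.
Need (1)·f(k+1) − (1)·f(k) = k**2 + k + 1.
Bound: deg f ≤ 3.
Coefficient equations give f(k) = k*(k**2 + 2)/3.
Then R = B(k−1)f/C = k*(k**2 + 2)/(3*(k**2 + k + 1)), so s_k = R(k)·t_k = k*(k**2 + 2).
s_(k+1) − s_k = 3*k**2 + 3*k + 3 = t_k.

s_k = k \left(k^{2} + 2\right)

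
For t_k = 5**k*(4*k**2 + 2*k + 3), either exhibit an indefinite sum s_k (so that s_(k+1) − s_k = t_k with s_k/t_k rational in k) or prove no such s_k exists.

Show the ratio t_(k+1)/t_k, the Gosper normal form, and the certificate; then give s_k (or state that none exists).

s_k = 5**k*(k**2 - 2*k + 2)

t_(k+1)/t_k = 5*(4*k**2 + 10*k + 9)/(4*k**2 + 2*k + 3).
Take A(k)=5, B(k)=1, C(k)=k**2 + k/2 + 3/4.
Solve (5)·f(k+1) − (1)·f(k) = k**2 + k/2 + 3/4.
d = 2 from the (0,0,2) case.
Match coefficients ⇒ f(k) = (k**2 - 2*k + 2)/4.
Certificate R = B(k−1)f/C = (k**2 - 2*k + 2)/(4*k**2 + 2*k + 3) gives s_k = 5**k*(k**2 - 2*k + 2).
s_(k+1) − s_k = 5**k*(4*k**2 + 2*k + 3) = t_k.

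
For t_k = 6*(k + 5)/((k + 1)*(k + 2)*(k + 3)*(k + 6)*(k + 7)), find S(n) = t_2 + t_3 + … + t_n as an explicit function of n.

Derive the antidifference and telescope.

Ratio r(k) = (k + 1)*(k + 6)**2/((k + 4)*(k + 5)*(k + 8)).
Take A(k)=k + 1, B(k)=k + 8, C(k)=k**3 + 14*k**2 + 65*k + 100.
Set up (k + 1)·f(k+1) − (k + 7)·f(k) − (k**3 + 14*k**2 + 65*k + 100) = 0.
deg f ≤ 6 (via 1,1,3).
Match coefficients ⇒ f(k) = k*(k + 3)*(k + 4)**2*(k + 5)**2/36.
Get s_k = R·t_k = k*(k**2 + 9*k + 20)/(6*(k**3 + 9*k**2 + 20*k + 12)) with R(k) = B(k−1)f(k)/C(k) = k*(k + 3)*(k + 4)*(k + 7)/36.
Δs = 6*(k + 5)/(k**5 + 19*k**4 + 131*k**3 + 401*k**2 + 540*k + 252), as required.
Σ_(k=2)^n t_k = s_(n+1) − s_(2) = ((n**3 + 12*n**2 + 41*n + 30)/(6*(n**3 + 12*n**2 + 41*n + 42))) − (7/48), i.e. (n**3 + 12*n**2 + 41*n - 54)/(48*(n**3 + 12*n**2 + 41*n + 42)).

S(n) = (n**3 + 12*n**2 + 41*n - 54)/(48*(n**3 + 12*n**2 + 41*n + 42))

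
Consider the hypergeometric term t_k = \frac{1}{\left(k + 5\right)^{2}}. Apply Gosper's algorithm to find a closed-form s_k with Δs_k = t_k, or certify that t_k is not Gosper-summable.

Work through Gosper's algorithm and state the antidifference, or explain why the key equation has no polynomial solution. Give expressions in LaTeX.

r(k) = (k + 5)**2/(k + 6)**2 after simplifying.
Take A(k)=k**2 + 10*k + 25, B(k)=k**2 + 12*k + 36, C(k)=1.
Set up (k**2 + 10*k + 25)·f(k+1) − (k**2 + 10*k + 25)·f(k) − (1) = 0.
Degrees (2,2,0) ⇒ d ≤ 0.
Put f(k) = c0: A·f(k+1) − B(k−1)·f(k) − C = -1; need -1 = 0 — inconsistent ⇒ no f, not summable.

none (Gosper's algorithm certifies no s_k)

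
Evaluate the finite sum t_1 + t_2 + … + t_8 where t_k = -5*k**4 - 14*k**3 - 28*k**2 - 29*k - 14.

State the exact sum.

Σ = -68872

Ratio r(k) = (5*k**4 + 34*k**3 + 100*k**2 + 147*k + 90)/(5*k**4 + 14*k**3 + 28*k**2 + 29*k + 14).
Take A(k)=1, B(k)=1, C(k)=k**4 + 14*k**3/5 + 28*k**2/5 + 29*k/5 + 14/5.
Need (1)·f(k+1) − (1)·f(k) = k**4 + 14*k**3/5 + 28*k**2/5 + 29*k/5 + 14/5.
From deg A=0, deg B=0, deg C=4: d=5.
Coefficient equations give f(k) = k*(k**4 + k**3 + 4*k**2 + 4*k + 4)/5.
So s_k = (B(k−1)f/C)·t_k = (k*(k**4 + k**3 + 4*k**2 + 4*k + 4)/(5*k**4 + 14*k**3 + 28*k**2 + 29*k + 14))·t_k = k*(-k**4 - k**3 - 4*k**2 - 4*k - 4).
Δs = -5*k**4 - 14*k**3 - 28*k**2 - 29*k - 14, as required.
Sum = s_(9) − s_(1); s_(9) = -68886, s_(1) = -14 ⇒ -68872.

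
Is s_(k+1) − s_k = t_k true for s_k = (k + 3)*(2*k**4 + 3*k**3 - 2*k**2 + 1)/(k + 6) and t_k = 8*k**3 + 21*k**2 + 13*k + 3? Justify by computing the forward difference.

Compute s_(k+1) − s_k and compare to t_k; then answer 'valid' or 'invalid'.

Invalid: residual 3*(-6*k**4 - 66*k**3 - 141*k**2 - 81*k - 17)/(k**2 + 13*k + 42) ≠ 0.

s_(k+1) = (k + 4)*(2*(k + 1)**4 + 3*(k + 1)**3 - 2*(k + 1)**2 + 1)/(k + 7)
s_(k+1) − s_k = (8*k**5 + 107*k**4 + 424*k**3 + 631*k**2 + 342*k + 75)/(k**2 + 13*k + 42)
(s_(k+1) − s_k) − t_k = 3*(-6*k**4 - 66*k**3 - 141*k**2 - 81*k - 17)/(k**2 + 13*k + 42)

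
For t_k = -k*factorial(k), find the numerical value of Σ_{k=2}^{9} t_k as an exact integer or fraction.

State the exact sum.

Ratio r(k) = (k + 1)**2/k.
A = k + 1, B = 1, C = k.
Key eq: (k + 1)·f(k+1) = (1)·f(k) + (k).
Bound: deg f ≤ 0.
Solve for f: f(k) = 1 (degree 0 ≤ 0).
Then R = B(k−1)f/C = 1/k, so s_k = R(k)·t_k = -factorial(k).
Δs = -k*factorial(k), as required.
Telescoping: Σ = s_(10) − s_(2) = -3628800 − (-2) = -3628798.

Σ = -3628798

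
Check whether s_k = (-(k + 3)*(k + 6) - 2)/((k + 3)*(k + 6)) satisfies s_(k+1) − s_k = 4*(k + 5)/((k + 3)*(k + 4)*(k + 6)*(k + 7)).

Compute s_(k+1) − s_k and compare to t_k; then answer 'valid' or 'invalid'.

s_(k+1) = (-(k + 4)*(k + 7) - 2)/((k + 4)*(k + 7))
s_(k+1) − s_k = 4*(k + 5)/(k**4 + 20*k**3 + 145*k**2 + 450*k + 504)
(s_(k+1) − s_k) − t_k = 0

valid; difference matches t_k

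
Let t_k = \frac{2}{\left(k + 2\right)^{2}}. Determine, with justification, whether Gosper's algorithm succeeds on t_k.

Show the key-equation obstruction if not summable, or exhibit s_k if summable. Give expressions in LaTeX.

t_(k+1)/t_k = (k + 2)**2/(k + 3)**2.
A = k**2 + 4*k + 4, B = k**2 + 6*k + 9, C = 1.
Solve (k**2 + 4*k + 4)·f(k+1) − (k**2 + 4*k + 4)·f(k) = 1.
Degrees (2,2,0) ⇒ d ≤ 0.
Write f(k) = c0. Then LHS − RHS = -1, requiring -1 = 0: contradictory. No certificate.

No. Not Gosper-summable.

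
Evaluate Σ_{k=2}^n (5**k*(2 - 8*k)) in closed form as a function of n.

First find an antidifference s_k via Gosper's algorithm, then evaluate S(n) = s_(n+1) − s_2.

r(k) = 5*(4*k + 3)/(4*k - 1) after simplifying.
Normal form (A,B,C) = (5, 1, k - 1/4).
Need (5)·f(k+1) − (1)·f(k) = k - 1/4.
d = 1 from the (0,0,1) case.
Coefficient equations give f(k) = (2*k - 3)/8.
Certificate R = B(k−1)f/C = (2*k - 3)/(2*(4*k - 1)) gives s_k = 5**k*(3 - 2*k).
Verify: 5**k*(2 - 8*k) matches t_k.
Evaluate: s_(n+1) = 5**(n + 1)*(1 - 2*n); subtract s_(2) = -25 ⇒ S(n) = -10*5**n*n + 5*5**n + 25.

S(n) = -10*5**n*n + 5*5**n + 25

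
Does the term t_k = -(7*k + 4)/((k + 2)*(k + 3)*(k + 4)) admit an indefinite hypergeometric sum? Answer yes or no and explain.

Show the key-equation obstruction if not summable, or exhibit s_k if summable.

r(k) = (k + 2)*(7*k + 11)/((k + 5)*(7*k + 4)) after simplifying.
So A=k + 2 and B=k + 5, with C=k + 4/7.
Need (k + 2)·f(k+1) − (k + 4)·f(k) = k + 4/7.
d = 2 from the (1,1,1) case.
A polynomial solution: f(k) = k*(3*k + 1)/14.
Then R = B(k−1)f/C = k*(k + 4)*(3*k + 1)/(2*(7*k + 4)), so s_k = R(k)·t_k = k*(-3*k - 1)/(2*(k + 2)*(k + 3)).
s_(k+1) − s_k = (-7*k - 4)/(k**3 + 9*k**2 + 26*k + 24) = t_k.

Yes. s_k = k*(-3*k - 1)/(2*(k + 2)*(k + 3)).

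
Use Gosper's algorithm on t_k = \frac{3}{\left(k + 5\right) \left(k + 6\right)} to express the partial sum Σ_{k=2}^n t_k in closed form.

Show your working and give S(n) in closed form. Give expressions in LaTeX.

S(n) = \frac{3 \left(n - 1\right)}{7 \left(n + 6\right)}

Step 1: r(k) = (k + 5)/(k + 7).
Normal form (A,B,C) = (k + 5, k + 7, 1).
Solve (k + 5)·f(k+1) − (k + 6)·f(k) = 1.
Bound: deg f ≤ 1.
Solve for f: f(k) = k/5 (degree 1 ≤ 1).
So s_k = (B(k−1)f/C)·t_k = (k*(k + 6)/5)·t_k = 3*k/(5*(k + 5)).
s_(k+1) − s_k = 3/(k**2 + 11*k + 30) = t_k.
Evaluate: s_(n+1) = 3*(n + 1)/(5*(n + 6)); subtract s_(2) = 6/35 ⇒ S(n) = 3*(n - 1)/(7*(n + 6)).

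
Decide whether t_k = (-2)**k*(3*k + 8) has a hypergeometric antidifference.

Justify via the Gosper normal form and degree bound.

Ratio r(k) = 2*(-3*k - 11)/(3*k + 8).
So A=-2 and B=1, with C=k + 8/3.
Set up (-2)·f(k+1) − (1)·f(k) − (k + 8/3) = 0.
Bound: deg f ≤ 1.
Coefficient equations give f(k) = -(k + 2)/3.
So s_k = (B(k−1)f/C)·t_k = (-(k + 2)/(3*k + 8))·t_k = (-2)**k*(-k - 2).
Check: Δs_k = (-2)**k*(3*k + 8). ✓

Yes. s_k = (-2)**k*(-k - 2).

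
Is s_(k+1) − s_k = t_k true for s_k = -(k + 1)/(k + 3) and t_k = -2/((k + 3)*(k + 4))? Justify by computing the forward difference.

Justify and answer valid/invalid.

s_(k+1) = (-k - 2)/(k + 4)
s_(k+1) − s_k = -2/(k**2 + 7*k + 12)
(s_(k+1) − s_k) − t_k = 0

valid; difference matches t_k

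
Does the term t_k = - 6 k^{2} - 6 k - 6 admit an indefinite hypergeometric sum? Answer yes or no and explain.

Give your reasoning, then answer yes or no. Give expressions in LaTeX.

The ratio is (k + (k + 1)**2 + 2)/(k**2 + k + 1).
A = 1, B = 1, C = k**2 + k + 1.
f must satisfy (1)·f(k+1) − (1)·f(k) = k**2 + k + 1.
d = 3 from the (0,0,2) case.
A polynomial solution: f(k) = k*(k**2 + 2)/3.
So s_k = (B(k−1)f/C)·t_k = (k*(k**2 + 2)/(3*(k**2 + k + 1)))·t_k = 2*k*(-k**2 - 2).
Verify: -6*k**2 - 6*k - 6 matches t_k.

Yes. s_k = 2 k \left(- k^{2} - 2\right).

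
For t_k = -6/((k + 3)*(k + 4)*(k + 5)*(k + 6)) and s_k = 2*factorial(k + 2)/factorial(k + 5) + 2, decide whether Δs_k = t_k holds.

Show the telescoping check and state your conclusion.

s_(k+1) = 2*factorial(k + 3)/factorial(k + 6) + 2
s_(k+1) − s_k = -6/((k + 3)*(k + 4)*(k + 5)*(k + 6))
(s_(k+1) − s_k) − t_k = 0

valid; difference matches t_k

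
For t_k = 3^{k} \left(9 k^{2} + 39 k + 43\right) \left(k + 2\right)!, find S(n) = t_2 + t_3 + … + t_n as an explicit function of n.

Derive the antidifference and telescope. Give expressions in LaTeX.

S(n) = 9 \cdot 3^{n} n \left(n + 3\right)! + 15 \cdot 3^{n} \left(n + 3\right)! - 1728

r(k) = 3*(9*k**3 + 84*k**2 + 262*k + 273)/(9*k**2 + 39*k + 43) after simplifying.
Factor: A=3*k + 9; B=1; C=k**2 + 13*k/3 + 43/9.
Need (3*k + 9)·f(k+1) − (1)·f(k) = k**2 + 13*k/3 + 43/9.
Bound: deg f ≤ 1.
Match coefficients ⇒ f(k) = (3*k + 2)/9.
Certificate R = B(k−1)f/C = (3*k + 2)/(9*k**2 + 39*k + 43) gives s_k = 3**k*(3*k + 2)*factorial(k + 2).
Δs = 3**k*(9*k**2 + 39*k + 43)*factorial(k + 2), as required.
s_(n+1) = 3**(n + 1)*(3*n + 5)*factorial(n + 3) and s_(2) = 1728, so S(n) = 9*3**n*n*factorial(n + 3) + 15*3**n*factorial(n + 3) - 1728.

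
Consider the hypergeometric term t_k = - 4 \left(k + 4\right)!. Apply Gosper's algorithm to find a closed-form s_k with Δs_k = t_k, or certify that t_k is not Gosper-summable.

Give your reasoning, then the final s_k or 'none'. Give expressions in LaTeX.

Ratio r(k) = k + 5.
Normal form (A,B,C) = (k + 5, 1, 1).
Key eq: (k + 5)·f(k+1) = (1)·f(k) + (1).
d = -1 from the (1,0,0) case.
Negative degree bound (-1): no f exists, t_k not Gosper-summable.

none — t_k is not Gosper-summable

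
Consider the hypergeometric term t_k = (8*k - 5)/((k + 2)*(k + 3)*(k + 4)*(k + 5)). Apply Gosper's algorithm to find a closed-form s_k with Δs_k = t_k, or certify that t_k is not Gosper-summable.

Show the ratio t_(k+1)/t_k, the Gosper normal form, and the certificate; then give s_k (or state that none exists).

s_k = k*(k**2 + 9*k - 70)/(24*(k + 2)*(k + 3)*(k + 4))

The ratio is (k + 2)*(8*k + 3)/((k + 6)*(8*k - 5)).
Normal form (A,B,C) = (k + 2, k + 6, k - 5/8).
Key eq: (k + 2)·f(k+1) = (k + 5)·f(k) + (k - 5/8).
d = 3 from the (1,1,1) case.
Solving with deg f ≤ 3: f(k) = k*(k - 5)*(k + 14)/192.
Certificate R = B(k−1)f/C = k*(k - 5)*(k + 5)*(k + 14)/(24*(8*k - 5)) gives s_k = k*(k**2 + 9*k - 70)/(24*(k + 2)*(k + 3)*(k + 4)).
Δs = (8*k - 5)/(k**4 + 14*k**3 + 71*k**2 + 154*k + 120), as required.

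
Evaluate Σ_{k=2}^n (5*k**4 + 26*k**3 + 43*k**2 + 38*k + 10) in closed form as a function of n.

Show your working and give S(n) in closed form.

S(n) = n**5 + 9*n**4 + 29*n**3 + 47*n**2 + 36*n - 122

The ratio is (5*k**4 + 46*k**3 + 151*k**2 + 222*k + 122)/(5*k**4 + 26*k**3 + 43*k**2 + 38*k + 10).
So A=1 and B=1, with C=k**4 + 26*k**3/5 + 43*k**2/5 + 38*k/5 + 2.
Set up (1)·f(k+1) − (1)·f(k) − (k**4 + 26*k**3/5 + 43*k**2/5 + 38*k/5 + 2) = 0.
Bound: deg f ≤ 5.
Match coefficients ⇒ f(k) = k*(k**4 + 4*k**3 + 3*k**2 + 4*k - 2)/5.
Get s_k = R·t_k = k*(k**4 + 4*k**3 + 3*k**2 + 4*k - 2) with R(k) = B(k−1)f(k)/C(k) = k*(k**4 + 4*k**3 + 3*k**2 + 4*k - 2)/(5*k**4 + 26*k**3 + 43*k**2 + 38*k + 10).
s_(k+1) − s_k = 5*k**4 + 26*k**3 + 43*k**2 + 38*k + 10 = t_k.
s_(n+1) = n**5 + 9*n**4 + 29*n**3 + 47*n**2 + 36*n + 10 and s_(2) = 132, so S(n) = n**5 + 9*n**4 + 29*n**3 + 47*n**2 + 36*n - 122.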